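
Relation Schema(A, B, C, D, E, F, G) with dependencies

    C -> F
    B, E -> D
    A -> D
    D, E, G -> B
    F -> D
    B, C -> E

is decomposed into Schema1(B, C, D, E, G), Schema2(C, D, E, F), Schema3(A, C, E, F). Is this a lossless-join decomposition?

No

Chase test. Columns are A, B, C, D, E, F, G; row i has aⱼ where attribute j ∈ Schemai, else bᵢⱼ.
Initial tableau (one row per fragment):
  row 1: b11 a2 a3 a4 a5 b16 a7
  row 2: b21 b22 a3 a4 a5 a6 b27
  row 3: a1 b32 a3 b34 a5 a6 b37
Rows 1 and 2 agree on C; apply C→F and equate their F entries.
Rows 1 and 3 agree on F; apply F→D and equate their D entries.
No row becomes fully distinguished — the join is lossy.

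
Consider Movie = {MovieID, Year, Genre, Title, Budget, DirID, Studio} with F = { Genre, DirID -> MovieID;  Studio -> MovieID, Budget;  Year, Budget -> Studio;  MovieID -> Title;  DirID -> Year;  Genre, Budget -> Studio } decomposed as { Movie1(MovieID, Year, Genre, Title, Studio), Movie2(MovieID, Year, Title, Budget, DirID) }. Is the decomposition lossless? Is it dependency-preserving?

lossy and not dependency-preserving

Lossless test: (MovieID, Year, Title)⁺ = {MovieID, Year, Title}, which is a superkey of neither fragment — lossy.
Dependency preservation: the restricted closure of {Genre, DirID} across the fragments never reaches {MovieID}, so Genre, DirID → MovieID cannot be enforced without a join — not preserved.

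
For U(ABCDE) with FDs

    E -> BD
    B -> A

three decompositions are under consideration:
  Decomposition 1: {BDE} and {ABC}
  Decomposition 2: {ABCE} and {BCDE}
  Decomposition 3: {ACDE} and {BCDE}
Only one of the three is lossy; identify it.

Decomposition 1

Decomposition 1: common = {B}, closure = {AB} → lossy.
Decomposition 2: common = {BCE}, closure = {ABCDE} → lossless.
Decomposition 3: common = {CDE}, closure = {ABCDE} → lossless.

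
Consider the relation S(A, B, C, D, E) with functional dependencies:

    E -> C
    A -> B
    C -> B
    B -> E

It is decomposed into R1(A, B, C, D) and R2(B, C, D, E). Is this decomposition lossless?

Common attributes: R1 ∩ R2 = {B, C, D}.
Closure of {B, C, D}: B → E applies, adding E. So (B, C, D)⁺ = {B, C, D, E}.
This closure contains every attribute of R2, so R1 ∩ R2 → R2. The join is lossless.

Yes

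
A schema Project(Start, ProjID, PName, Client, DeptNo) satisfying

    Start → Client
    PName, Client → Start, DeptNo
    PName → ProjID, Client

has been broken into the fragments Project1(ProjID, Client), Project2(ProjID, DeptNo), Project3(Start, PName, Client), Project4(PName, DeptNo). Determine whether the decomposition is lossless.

No

Chase test. Columns are Start, ProjID, PName, Client, DeptNo; row i has aⱼ where attribute j ∈ Projecti, else bᵢⱼ.
Initial tableau (one row per fragment):
  row 1: b11 a2 b13 a4 b15
  row 2: b21 a2 b23 b24 a5
  row 3: a1 b32 a3 a4 b35
  row 4: b41 b42 a3 b44 a5
Rows 3 and 4 agree on PName; apply PName→ProjID, Client and equate their ProjID, Client entries.
Rows 3 and 4 agree on PName, Client; apply PName, Client→Start, DeptNo and equate their Start, DeptNo entries.
No row becomes fully distinguished — the join is lossy.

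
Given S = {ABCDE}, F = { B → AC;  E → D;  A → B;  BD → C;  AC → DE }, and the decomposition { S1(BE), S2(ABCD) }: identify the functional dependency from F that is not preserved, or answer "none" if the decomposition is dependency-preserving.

Check E → D: no single fragment contains all of {DE}, and the restricted closure of {E} across the fragments never reaches {D}.
B → AC is preserved.
A → B is preserved.
BD → C is preserved.
AC → DE is preserved.

E → D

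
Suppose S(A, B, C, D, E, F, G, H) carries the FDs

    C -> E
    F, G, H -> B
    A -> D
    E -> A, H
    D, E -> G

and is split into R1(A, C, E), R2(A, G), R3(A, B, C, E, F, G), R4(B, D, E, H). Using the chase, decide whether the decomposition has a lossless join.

Yes

Chase test. Columns are A, B, C, D, E, F, G, H; row i has aⱼ where attribute j ∈ Ri, else bᵢⱼ.
Initial tableau (one row per fragment):
  row 1: a1 b12 a3 b14 a5 b16 b17 b18
  row 2: a1 b22 b23 b24 b25 b26 a7 b28
  row 3: a1 a2 a3 b34 a5 a6 a7 b38
  row 4: b41 a2 b43 a4 a5 b46 b47 a8
Rows 1 and 2 agree on A; apply A→D and equate their D entries.
Rows 1 and 3 agree on A; apply A→D and equate their D entries.
Rows 1 and 3 agree on E; apply E→A, H and equate their A, H entries.
Rows 1 and 4 agree on E; apply E→A, H and equate their A, H entries.
Rows 1 and 3 agree on D, E; apply D, E→G and equate their G entries.
Rows 1 and 4 agree on A; apply A→D and equate their D entries.
Rows 1 and 4 agree on D, E; apply D, E→G and equate their G entries.
Row 3 is now all distinguished symbols — the join is lossless.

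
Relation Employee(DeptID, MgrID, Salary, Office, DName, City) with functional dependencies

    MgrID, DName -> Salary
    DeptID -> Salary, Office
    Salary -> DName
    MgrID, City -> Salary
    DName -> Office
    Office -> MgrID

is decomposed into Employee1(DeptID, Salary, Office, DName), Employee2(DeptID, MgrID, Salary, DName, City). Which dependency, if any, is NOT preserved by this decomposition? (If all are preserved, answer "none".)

Check Office → MgrID: no single fragment contains all of {MgrID, Office}, and the restricted closure of {Office} across the fragments never reaches {MgrID}.
MgrID, DName → Salary is preserved.
DeptID → Salary, Office is preserved.
Salary → DName is preserved.
MgrID, City → Salary is preserved.
DName → Office is preserved.

Office -> MgrID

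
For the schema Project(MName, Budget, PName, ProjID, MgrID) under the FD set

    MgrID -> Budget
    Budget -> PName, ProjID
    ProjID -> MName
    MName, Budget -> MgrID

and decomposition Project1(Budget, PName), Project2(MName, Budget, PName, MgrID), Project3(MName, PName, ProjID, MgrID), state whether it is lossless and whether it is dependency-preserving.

Lossless test (chase): Rows 2 and 3 agree on MgrID; apply MgrID→Budget and equate their Budget entries. Rows 1 and 2 agree on Budget; apply Budget→PName, ProjID and equate their PName, ProjID entries. Rows 1 and 3 agree on Budget; apply Budget→PName, ProjID and equate their PName, ProjID entries. Rows 1 and 2 agree on ProjID; apply ProjID→MName and equate their MName entries. Rows 1 and 2 agree on MName, Budget; apply MName, Budget→MgrID and equate their MgrID entries. Row 1 is now all distinguished symbols — the join is lossless.
Dependency preservation: Budget → PName, ProjID is not contained in any single fragment, but the restricted closure of its left-hand side across the fragments still reaches the right-hand side; the remaining FDs each lie inside some fragment. All dependencies are preserved.

lossless and dependency-preserving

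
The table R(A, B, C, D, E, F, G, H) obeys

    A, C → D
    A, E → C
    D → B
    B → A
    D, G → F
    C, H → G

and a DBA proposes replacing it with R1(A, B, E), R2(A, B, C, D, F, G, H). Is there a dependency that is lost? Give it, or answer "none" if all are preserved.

Check A, E → C: no single fragment contains all of {A, C, E}, and the restricted closure of {A, E} across the fragments never reaches {C}.
A, C → D is preserved.
D → B is preserved.
B → A is preserved.
D, G → F is preserved.
C, H → G is preserved.

A, E → C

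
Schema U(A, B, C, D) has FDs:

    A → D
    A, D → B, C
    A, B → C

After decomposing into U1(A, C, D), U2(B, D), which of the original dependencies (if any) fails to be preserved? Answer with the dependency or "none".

A, D → B, C

Check A, D → B, C: no single fragment contains all of {A, B, C, D}, and the restricted closure of {A, D} across the fragments never reaches {B, C}.
A → D is preserved.
A, B → C is preserved.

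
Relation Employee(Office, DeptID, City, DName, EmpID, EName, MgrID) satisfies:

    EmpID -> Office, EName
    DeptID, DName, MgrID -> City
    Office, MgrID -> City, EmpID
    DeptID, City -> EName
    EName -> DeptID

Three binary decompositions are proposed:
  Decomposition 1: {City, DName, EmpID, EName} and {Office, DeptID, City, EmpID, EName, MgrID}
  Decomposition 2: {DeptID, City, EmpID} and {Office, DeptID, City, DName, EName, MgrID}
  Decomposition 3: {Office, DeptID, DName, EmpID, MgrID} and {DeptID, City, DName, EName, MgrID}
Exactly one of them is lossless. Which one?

Decomposition 3

Decomposition 1: common = {City, EmpID, EName}, closure = {Office, DeptID, City, EmpID, EName} → lossy.
Decomposition 2: common = {DeptID, City}, closure = {DeptID, City, EName} → lossy.
Decomposition 3: common = {DeptID, DName, MgrID}, closure = {DeptID, City, DName, EName, MgrID} → lossless.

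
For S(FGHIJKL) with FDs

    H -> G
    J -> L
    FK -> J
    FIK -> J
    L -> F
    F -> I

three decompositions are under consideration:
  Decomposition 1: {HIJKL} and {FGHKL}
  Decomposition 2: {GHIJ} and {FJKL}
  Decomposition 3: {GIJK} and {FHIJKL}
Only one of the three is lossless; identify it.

Decomposition 1: common = {HKL}, closure = {FGHIJKL} → lossless.
Decomposition 2: common = {J}, closure = {FIJL} → lossy.
Decomposition 3: common = {IJK}, closure = {FIJKL} → lossy.

Decomposition 1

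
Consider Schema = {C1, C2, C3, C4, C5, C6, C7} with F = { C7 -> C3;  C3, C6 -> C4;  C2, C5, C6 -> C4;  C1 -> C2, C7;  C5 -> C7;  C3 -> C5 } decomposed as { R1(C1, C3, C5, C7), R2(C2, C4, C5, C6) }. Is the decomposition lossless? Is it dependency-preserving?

Lossless test: (C5)⁺ = {C3, C5, C7}, which is a superkey of neither fragment — lossy.
Dependency preservation: the restricted closure of {C1} across the fragments never reaches {C2, C7}, so C1 → C2, C7 cannot be enforced without a join — not preserved.

lossy and not dependency-preserving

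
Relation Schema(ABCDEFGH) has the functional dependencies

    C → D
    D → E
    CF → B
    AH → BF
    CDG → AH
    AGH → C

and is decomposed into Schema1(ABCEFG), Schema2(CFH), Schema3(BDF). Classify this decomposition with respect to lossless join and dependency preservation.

Lossless test (chase): Rows 1 and 2 agree on C; apply C→D and equate their D entries. Rows 1 and 2 agree on D; apply D→E and equate their E entries. Rows 1 and 2 agree on CF; apply CF→B and equate their B entries. No row becomes fully distinguished — the join is lossy.
Dependency preservation: the restricted closure of {C} across the fragments never reaches {D}, so C → D cannot be enforced without a join — not preserved.

lossy and not dependency-preserving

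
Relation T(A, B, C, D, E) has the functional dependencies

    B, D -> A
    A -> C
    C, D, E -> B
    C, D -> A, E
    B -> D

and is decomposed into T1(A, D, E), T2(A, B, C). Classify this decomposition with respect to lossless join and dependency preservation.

lossy and not dependency-preserving

Lossless test: (A)⁺ = {A, C}, which is a superkey of neither fragment — lossy.
Dependency preservation: the restricted closure of {C, D, E} across the fragments never reaches {B}, so C, D, E → B cannot be enforced without a join — not preserved.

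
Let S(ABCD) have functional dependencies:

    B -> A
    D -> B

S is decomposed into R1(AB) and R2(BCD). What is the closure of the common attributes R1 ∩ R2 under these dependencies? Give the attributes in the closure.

AB

R1 ∩ R2 = {B}.
B → A applies, adding A
Closure: {AB}.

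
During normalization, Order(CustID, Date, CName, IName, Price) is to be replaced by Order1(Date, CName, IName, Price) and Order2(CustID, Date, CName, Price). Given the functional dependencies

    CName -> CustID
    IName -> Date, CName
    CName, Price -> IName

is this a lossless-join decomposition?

Common attributes: Order1 ∩ Order2 = {Date, CName, Price}.
Closure of {Date, CName, Price}: CName → CustID applies, adding CustID; CName, Price → IName applies, adding IName. So (Date, CName, Price)⁺ = {CustID, Date, CName, IName, Price}.
This closure contains every attribute of Order1, so Order1 ∩ Order2 → Order1. The join is lossless.

Yes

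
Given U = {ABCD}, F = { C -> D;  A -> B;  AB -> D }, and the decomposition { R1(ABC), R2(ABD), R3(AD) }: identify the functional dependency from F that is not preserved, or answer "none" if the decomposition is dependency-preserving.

Check C → D: no single fragment contains all of {CD}, and the restricted closure of {C} across the fragments never reaches {D}.
A → B is preserved.
AB → D is preserved.

C -> D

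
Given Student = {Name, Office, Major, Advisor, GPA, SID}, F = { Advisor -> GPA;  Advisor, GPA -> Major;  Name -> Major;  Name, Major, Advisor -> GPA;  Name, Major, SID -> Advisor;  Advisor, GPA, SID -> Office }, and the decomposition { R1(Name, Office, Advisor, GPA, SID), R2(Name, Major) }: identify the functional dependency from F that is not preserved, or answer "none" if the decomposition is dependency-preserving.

Advisor, GPA -> Major

Check Advisor, GPA → Major: no single fragment contains all of {Major, Advisor, GPA}, and the restricted closure of {Advisor, GPA} across the fragments never reaches {Major}.
Advisor → GPA is preserved.
Name → Major is preserved.
Name, Major, Advisor → GPA is preserved.
Name, Major, SID → Advisor is preserved.
Advisor, GPA, SID → Office is preserved.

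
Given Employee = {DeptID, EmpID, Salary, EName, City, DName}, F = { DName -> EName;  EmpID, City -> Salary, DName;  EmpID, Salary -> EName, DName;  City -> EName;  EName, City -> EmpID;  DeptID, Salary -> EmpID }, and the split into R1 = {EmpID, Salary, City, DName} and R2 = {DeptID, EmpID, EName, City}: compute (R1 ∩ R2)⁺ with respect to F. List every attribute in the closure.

EmpID, Salary, EName, City, DName

R1 ∩ R2 = {EmpID, City}.
EmpID, City → Salary, DName applies, adding Salary, DName
EmpID, Salary → EName, DName applies, adding EName
Closure: {EmpID, Salary, EName, City, DName}.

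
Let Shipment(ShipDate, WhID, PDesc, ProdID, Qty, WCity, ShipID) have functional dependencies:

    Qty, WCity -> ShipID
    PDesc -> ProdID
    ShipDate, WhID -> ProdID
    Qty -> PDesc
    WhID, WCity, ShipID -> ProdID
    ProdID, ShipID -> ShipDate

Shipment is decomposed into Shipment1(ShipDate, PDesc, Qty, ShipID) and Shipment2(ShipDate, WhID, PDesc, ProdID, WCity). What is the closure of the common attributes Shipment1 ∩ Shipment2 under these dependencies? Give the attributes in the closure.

ShipDate, PDesc, ProdID

Shipment1 ∩ Shipment2 = {ShipDate, PDesc}.
PDesc → ProdID applies, adding ProdID
Closure: {ShipDate, PDesc, ProdID}.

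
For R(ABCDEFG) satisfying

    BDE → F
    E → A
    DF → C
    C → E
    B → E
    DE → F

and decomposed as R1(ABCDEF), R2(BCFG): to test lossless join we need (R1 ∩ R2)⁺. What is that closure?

ABCEF

R1 ∩ R2 = {BCF}.
C → E applies, adding E
E → A applies, adding A
Closure: {ABCEF}.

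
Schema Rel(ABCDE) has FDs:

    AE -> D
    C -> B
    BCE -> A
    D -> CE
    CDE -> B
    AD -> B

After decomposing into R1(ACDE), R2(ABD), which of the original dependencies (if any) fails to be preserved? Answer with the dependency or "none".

Check C → B: no single fragment contains all of {BC}, and the restricted closure of {C} across the fragments never reaches {B}.
AE → D is preserved.
BCE → A is preserved.
D → CE is preserved.
CDE → B is preserved.
AD → B is preserved.

C -> B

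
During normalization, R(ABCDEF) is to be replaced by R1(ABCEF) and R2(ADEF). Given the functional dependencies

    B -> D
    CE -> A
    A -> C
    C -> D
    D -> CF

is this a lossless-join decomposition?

Yes

Common attributes: R1 ∩ R2 = {AEF}.
Closure of {AEF}: A → C applies, adding C; C → D applies, adding D. So (AEF)⁺ = {ACDEF}.
This closure contains every attribute of R2, so R1 ∩ R2 → R2. The join is lossless.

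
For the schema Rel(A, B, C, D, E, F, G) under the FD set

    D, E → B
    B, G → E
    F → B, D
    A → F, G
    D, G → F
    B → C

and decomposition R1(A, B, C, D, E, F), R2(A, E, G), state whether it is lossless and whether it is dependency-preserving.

lossless but not dependency-preserving

Lossless test: (A, E)⁺ = {A, B, C, D, E, F, G}, which contains all of one fragment — lossless.
Dependency preservation: the restricted closure of {B, G} across the fragments never reaches {E}, so B, G → E cannot be enforced without a join — not preserved.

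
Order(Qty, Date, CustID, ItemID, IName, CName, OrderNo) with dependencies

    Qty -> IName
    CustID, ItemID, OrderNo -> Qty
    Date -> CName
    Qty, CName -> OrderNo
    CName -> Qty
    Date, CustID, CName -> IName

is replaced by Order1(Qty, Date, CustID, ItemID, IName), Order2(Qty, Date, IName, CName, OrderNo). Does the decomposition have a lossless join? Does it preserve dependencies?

Lossless test: (Qty, Date, IName)⁺ = {Qty, Date, IName, CName, OrderNo}, which contains all of one fragment — lossless.
Dependency preservation: the restricted closure of {CustID, ItemID, OrderNo} across the fragments never reaches {Qty}, so CustID, ItemID, OrderNo → Qty cannot be enforced without a join — not preserved.

lossless but not dependency-preserving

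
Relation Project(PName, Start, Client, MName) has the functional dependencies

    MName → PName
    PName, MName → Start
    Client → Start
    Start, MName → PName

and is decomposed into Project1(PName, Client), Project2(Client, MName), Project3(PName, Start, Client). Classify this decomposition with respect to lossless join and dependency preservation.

lossy and not dependency-preserving

Lossless test (chase): Rows 1 and 2 agree on Client; apply Client→Start and equate their Start entries. Rows 1 and 3 agree on Client; apply Client→Start and equate their Start entries. No row becomes fully distinguished — the join is lossy.
Dependency preservation: the restricted closure of {MName} across the fragments never reaches {PName}, so MName → PName cannot be enforced without a join — not preserved.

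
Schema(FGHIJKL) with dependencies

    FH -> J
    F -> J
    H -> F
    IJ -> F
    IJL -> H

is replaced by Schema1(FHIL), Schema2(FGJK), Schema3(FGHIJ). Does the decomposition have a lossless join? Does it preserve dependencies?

Lossless test (chase): Rows 1 and 3 agree on FH; apply FH→J and equate their J entries. No row becomes fully distinguished — the join is lossy.
Dependency preservation: IJL → H is not contained in any single fragment, but the restricted closure of its left-hand side across the fragments still reaches the right-hand side; the remaining FDs each lie inside some fragment. All dependencies are preserved.

lossy but dependency-preserving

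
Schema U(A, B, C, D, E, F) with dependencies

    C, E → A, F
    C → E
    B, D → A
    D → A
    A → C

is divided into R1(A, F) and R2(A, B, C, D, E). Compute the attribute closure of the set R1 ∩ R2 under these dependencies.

A, C, E, F

R1 ∩ R2 = {A}.
A → C applies, adding C
C → E applies, adding E
C, E → A, F applies, adding F
Closure: {A, C, E, F}.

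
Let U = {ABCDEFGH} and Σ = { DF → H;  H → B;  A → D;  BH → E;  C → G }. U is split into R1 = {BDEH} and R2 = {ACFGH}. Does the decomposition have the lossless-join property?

No

Common attributes: R1 ∩ R2 = {H}.
Closure of {H}: H → B applies, adding B; BH → E applies, adding E. So (H)⁺ = {BEH}.
The closure contains neither all of R1 = {BDEH} nor all of R2 = {ACFGH}, so the common attributes are not a superkey of either fragment. The join is lossy.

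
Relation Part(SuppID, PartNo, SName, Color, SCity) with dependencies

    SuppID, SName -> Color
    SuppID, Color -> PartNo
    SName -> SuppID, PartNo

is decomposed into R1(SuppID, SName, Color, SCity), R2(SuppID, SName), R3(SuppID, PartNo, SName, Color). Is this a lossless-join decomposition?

Chase test. Columns are SuppID, PartNo, SName, Color, SCity; row i has aⱼ where attribute j ∈ Ri, else bᵢⱼ.
Initial tableau (one row per fragment):
  row 1: a1 b12 a3 a4 a5
  row 2: a1 b22 a3 b24 b25
  row 3: a1 a2 a3 a4 b35
Rows 1 and 2 agree on SuppID, SName; apply SuppID, SName→Color and equate their Color entries.
Rows 1 and 2 agree on SuppID, Color; apply SuppID, Color→PartNo and equate their PartNo entries.
Rows 1 and 3 agree on SuppID, Color; apply SuppID, Color→PartNo and equate their PartNo entries.
Row 1 is now all distinguished symbols — the join is lossless.

Yes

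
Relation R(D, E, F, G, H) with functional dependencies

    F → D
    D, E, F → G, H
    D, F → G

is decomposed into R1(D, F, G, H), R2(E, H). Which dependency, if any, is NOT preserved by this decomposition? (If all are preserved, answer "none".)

D, E, F → G, H

Check D, E, F → G, H: no single fragment contains all of {D, E, F, G, H}, and the restricted closure of {D, E, F} across the fragments never reaches {G, H}.
F → D is preserved.
D, F → G is preserved.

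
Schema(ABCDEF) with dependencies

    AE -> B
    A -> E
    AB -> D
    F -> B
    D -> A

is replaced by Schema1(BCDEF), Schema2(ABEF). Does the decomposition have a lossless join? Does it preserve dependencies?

lossy and not dependency-preserving

Lossless test: (BEF)⁺ = {BEF}, which is a superkey of neither fragment — lossy.
Dependency preservation: the restricted closure of {AB} across the fragments never reaches {D}, so AB → D cannot be enforced without a join — not preserved.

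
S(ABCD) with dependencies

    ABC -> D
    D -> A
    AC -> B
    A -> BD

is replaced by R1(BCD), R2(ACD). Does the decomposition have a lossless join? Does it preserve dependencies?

Lossless test: (CD)⁺ = {ABCD}, which contains all of one fragment — lossless.
Dependency preservation: ABC → D; AC → B; A → BD are not contained in any single fragment, but the restricted closure of each left-hand side across the fragments still reaches the right-hand side; the remaining FDs each lie inside some fragment. All dependencies are preserved.

lossless and dependency-preserving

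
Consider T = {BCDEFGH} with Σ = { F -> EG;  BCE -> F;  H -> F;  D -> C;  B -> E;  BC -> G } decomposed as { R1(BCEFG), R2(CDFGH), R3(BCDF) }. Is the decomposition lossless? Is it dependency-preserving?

lossy but dependency-preserving

Lossless test (chase): Rows 1 and 2 agree on F; apply F→EG and equate their EG entries. Rows 1 and 3 agree on F; apply F→EG and equate their EG entries. No row becomes fully distinguished — the join is lossy.
Dependency preservation: every FD's attributes lie within a single fragment, so each can be enforced locally — preserved.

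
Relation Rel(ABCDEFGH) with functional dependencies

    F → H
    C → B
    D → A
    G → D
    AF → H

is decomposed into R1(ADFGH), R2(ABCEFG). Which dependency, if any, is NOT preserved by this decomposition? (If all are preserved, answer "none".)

F → H lies within R1.
C → B lies within R2.
D → A lies within R1.
G → D lies within R1.
AF → H lies within R1.
Every dependency is enforceable on the fragments, so the decomposition is dependency-preserving.

none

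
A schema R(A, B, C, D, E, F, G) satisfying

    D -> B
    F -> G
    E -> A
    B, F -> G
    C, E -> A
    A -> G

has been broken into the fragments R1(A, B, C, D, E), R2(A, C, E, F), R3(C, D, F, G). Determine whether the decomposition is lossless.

Chase test. Columns are A, B, C, D, E, F, G; row i has aⱼ where attribute j ∈ Ri, else bᵢⱼ.
Initial tableau (one row per fragment):
  row 1: a1 a2 a3 a4 a5 b16 b17
  row 2: a1 b22 a3 b24 a5 a6 b27
  row 3: b31 b32 a3 a4 b35 a6 a7
Rows 1 and 3 agree on D; apply D→B and equate their B entries.
Rows 2 and 3 agree on F; apply F→G and equate their G entries.
Rows 1 and 2 agree on A; apply A→G and equate their G entries.
No row becomes fully distinguished — the join is lossy.

No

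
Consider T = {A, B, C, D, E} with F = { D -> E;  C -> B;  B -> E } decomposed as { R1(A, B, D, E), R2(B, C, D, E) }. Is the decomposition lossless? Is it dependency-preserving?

lossy but dependency-preserving

Lossless test: (B, D, E)⁺ = {B, D, E}, which is a superkey of neither fragment — lossy.
Dependency preservation: every FD's attributes lie within a single fragment, so each can be enforced locally — preserved.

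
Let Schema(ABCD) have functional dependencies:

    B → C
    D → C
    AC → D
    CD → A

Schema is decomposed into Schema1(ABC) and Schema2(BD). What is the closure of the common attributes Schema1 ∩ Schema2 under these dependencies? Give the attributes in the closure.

BC

Schema1 ∩ Schema2 = {B}.
B → C applies, adding C
Closure: {BC}.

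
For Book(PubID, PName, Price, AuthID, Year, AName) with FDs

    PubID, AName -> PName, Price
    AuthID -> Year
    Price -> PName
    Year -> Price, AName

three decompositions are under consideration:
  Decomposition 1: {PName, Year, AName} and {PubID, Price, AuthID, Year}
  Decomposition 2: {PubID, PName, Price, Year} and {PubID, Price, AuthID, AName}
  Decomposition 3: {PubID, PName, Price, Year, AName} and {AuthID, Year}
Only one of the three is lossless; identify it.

Decomposition 1: common = {Year}, closure = {PName, Price, Year, AName} → lossless.
Decomposition 2: common = {PubID, Price}, closure = {PubID, PName, Price} → lossy.
Decomposition 3: common = {Year}, closure = {PName, Price, Year, AName} → lossy.

Decomposition 1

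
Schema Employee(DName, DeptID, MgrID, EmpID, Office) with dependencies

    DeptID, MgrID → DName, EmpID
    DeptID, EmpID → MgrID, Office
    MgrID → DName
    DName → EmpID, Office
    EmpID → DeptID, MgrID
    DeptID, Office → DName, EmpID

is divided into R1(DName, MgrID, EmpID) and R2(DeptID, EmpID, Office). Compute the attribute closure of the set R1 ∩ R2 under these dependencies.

DName, DeptID, MgrID, EmpID, Office

R1 ∩ R2 = {EmpID}.
EmpID → DeptID, MgrID applies, adding DeptID, MgrID
DeptID, MgrID → DName, EmpID applies, adding DName
DeptID, EmpID → MgrID, Office applies, adding Office
Closure: {DName, DeptID, MgrID, EmpID, Office}.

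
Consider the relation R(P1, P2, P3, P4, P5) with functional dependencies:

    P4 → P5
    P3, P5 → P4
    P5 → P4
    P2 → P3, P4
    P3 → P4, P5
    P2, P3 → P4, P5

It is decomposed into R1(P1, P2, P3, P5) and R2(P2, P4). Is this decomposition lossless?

Common attributes: R1 ∩ R2 = {P2}.
Closure of {P2}: P2 → P3, P4 applies, adding P3, P4; P3 → P4, P5 applies, adding P5. So (P2)⁺ = {P2, P3, P4, P5}.
This closure contains every attribute of R2, so R1 ∩ R2 → R2. The join is lossless.

Yes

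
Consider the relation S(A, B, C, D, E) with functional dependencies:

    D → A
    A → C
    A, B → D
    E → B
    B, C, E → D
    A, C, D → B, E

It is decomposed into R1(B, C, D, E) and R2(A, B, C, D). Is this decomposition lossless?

Common attributes: R1 ∩ R2 = {B, C, D}.
Closure of {B, C, D}: D → A applies, adding A; A, C, D → B, E applies, adding E. So (B, C, D)⁺ = {A, B, C, D, E}.
This closure contains every attribute of R1, so R1 ∩ R2 → R1. The join is lossless.

Yes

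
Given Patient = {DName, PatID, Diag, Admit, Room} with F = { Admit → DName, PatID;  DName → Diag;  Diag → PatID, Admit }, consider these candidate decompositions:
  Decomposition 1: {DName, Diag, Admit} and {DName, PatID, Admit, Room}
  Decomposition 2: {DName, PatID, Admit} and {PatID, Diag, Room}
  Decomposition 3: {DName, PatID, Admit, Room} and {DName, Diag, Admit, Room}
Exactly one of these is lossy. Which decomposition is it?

Decomposition 1: common = {DName, Admit}, closure = {DName, PatID, Diag, Admit} → lossless.
Decomposition 2: common = {PatID}, closure = {PatID} → lossy.
Decomposition 3: common = {DName, Admit, Room}, closure = {DName, PatID, Diag, Admit, Room} → lossless.

Decomposition 2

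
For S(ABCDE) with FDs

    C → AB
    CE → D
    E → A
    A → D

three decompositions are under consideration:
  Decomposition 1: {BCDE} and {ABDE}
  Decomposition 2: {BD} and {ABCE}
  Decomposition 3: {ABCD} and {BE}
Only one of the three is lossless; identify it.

Decomposition 1

Decomposition 1: common = {BDE}, closure = {ABDE} → lossless.
Decomposition 2: common = {B}, closure = {B} → lossy.
Decomposition 3: common = {B}, closure = {B} → lossy.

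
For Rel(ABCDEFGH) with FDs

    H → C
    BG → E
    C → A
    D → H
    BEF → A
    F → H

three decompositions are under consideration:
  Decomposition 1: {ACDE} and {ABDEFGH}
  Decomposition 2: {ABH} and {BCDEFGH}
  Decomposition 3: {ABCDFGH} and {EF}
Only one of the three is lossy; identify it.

Decomposition 1: common = {ADE}, closure = {ACDEH} → lossless.
Decomposition 2: common = {BH}, closure = {ABCH} → lossless.
Decomposition 3: common = {F}, closure = {ACFH} → lossy.

Decomposition 3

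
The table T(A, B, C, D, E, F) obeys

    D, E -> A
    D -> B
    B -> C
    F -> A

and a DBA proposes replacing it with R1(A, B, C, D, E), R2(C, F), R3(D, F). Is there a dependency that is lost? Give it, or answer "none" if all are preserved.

Check F → A: no single fragment contains all of {A, F}, and the restricted closure of {F} across the fragments never reaches {A}.
D, E → A is preserved.
D → B is preserved.
B → C is preserved.

F -> A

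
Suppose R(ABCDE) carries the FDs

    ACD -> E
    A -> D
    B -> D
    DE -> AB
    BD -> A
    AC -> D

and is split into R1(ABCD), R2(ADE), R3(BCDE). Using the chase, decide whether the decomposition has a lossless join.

Yes

Chase test. Columns are ABCDE; row i has aⱼ where attribute j ∈ Ri, else bᵢⱼ.
Initial tableau (one row per fragment):
  row 1: a1 a2 a3 a4 b15
  row 2: a1 b22 b23 a4 a5
  row 3: b31 a2 a3 a4 a5
Rows 2 and 3 agree on DE; apply DE→AB and equate their AB entries.
Rows 1 and 3 agree on ACD; apply ACD→E and equate their E entries.
Row 1 is now all distinguished symbols — the join is lossless.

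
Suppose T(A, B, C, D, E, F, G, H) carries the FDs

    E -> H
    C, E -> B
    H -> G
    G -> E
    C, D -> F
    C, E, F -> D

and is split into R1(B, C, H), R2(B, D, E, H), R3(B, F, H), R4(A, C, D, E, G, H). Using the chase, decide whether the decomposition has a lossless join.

Chase test. Columns are A, B, C, D, E, F, G, H; row i has aⱼ where attribute j ∈ Ri, else bᵢⱼ.
Initial tableau (one row per fragment):
  row 1: b11 a2 a3 b14 b15 b16 b17 a8
  row 2: b21 a2 b23 a4 a5 b26 b27 a8
  row 3: b31 a2 b33 b34 b35 a6 b37 a8
  row 4: a1 b42 a3 a4 a5 b46 a7 a8
Rows 1 and 2 agree on H; apply H→G and equate their G entries.
Rows 1 and 3 agree on H; apply H→G and equate their G entries.
Rows 1 and 4 agree on H; apply H→G and equate their G entries.
Rows 1 and 2 agree on G; apply G→E and equate their E entries.
Rows 1 and 3 agree on G; apply G→E and equate their E entries.
Rows 1 and 4 agree on C, E; apply C, E→B and equate their B entries.
No row becomes fully distinguished — the join is lossy.

No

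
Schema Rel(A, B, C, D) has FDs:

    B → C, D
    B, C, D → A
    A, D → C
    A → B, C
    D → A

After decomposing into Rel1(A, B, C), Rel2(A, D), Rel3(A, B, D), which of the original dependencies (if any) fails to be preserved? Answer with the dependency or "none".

none

B → C, D: restricted closure across fragments reaches C, D.
B, C, D → A: restricted closure across fragments reaches A.
A, D → C: restricted closure across fragments reaches C.
A → B, C lies within Rel1.
D → A lies within Rel2.
Every dependency is enforceable on the fragments, so the decomposition is dependency-preserving.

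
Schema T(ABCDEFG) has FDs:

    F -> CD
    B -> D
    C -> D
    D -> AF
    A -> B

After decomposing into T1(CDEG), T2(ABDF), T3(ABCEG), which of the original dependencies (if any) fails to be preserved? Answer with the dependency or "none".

F → CD: restricted closure across fragments reaches CD.
B → D lies within T2.
C → D lies within T1.
D → AF lies within T2.
A → B lies within T2.
Every dependency is enforceable on the fragments, so the decomposition is dependency-preserving.

none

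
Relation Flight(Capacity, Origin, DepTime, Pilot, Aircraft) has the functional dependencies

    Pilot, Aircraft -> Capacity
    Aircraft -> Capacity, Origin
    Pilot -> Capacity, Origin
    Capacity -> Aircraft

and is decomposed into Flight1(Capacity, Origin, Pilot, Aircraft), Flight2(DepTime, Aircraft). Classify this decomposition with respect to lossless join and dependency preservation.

Lossless test: (Aircraft)⁺ = {Capacity, Origin, Aircraft}, which is a superkey of neither fragment — lossy.
Dependency preservation: every FD's attributes lie within a single fragment, so each can be enforced locally — preserved.

lossy but dependency-preserving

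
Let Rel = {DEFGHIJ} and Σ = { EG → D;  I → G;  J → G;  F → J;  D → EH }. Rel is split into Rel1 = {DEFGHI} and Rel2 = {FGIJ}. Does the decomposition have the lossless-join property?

Yes

Common attributes: Rel1 ∩ Rel2 = {FGI}.
Closure of {FGI}: F → J applies, adding J. So (FGI)⁺ = {FGIJ}.
This closure contains every attribute of Rel2, so Rel1 ∩ Rel2 → Rel2. The join is lossless.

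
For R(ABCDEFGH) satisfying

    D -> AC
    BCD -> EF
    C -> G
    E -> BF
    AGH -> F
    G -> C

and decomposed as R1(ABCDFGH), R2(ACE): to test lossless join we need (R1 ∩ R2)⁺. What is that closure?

ACG

R1 ∩ R2 = {AC}.
C → G applies, adding G
Closure: {ACG}.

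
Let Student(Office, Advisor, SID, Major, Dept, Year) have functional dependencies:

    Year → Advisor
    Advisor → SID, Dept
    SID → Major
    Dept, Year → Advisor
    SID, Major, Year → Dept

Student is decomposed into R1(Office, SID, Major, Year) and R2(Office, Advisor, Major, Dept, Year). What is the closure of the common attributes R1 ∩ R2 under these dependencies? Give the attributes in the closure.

R1 ∩ R2 = {Office, Major, Year}.
Year → Advisor applies, adding Advisor
Advisor → SID, Dept applies, adding SID, Dept
Closure: {Office, Advisor, SID, Major, Dept, Year}.

Office, Advisor, SID, Major, Dept, Year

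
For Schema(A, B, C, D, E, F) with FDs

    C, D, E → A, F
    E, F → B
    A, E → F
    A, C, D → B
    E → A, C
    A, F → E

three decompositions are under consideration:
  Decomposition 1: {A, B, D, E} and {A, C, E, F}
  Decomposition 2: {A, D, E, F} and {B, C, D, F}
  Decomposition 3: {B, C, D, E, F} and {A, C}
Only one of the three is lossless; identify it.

Decomposition 1: common = {A, E}, closure = {A, B, C, E, F} → lossless.
Decomposition 2: common = {D, F}, closure = {D, F} → lossy.
Decomposition 3: common = {C}, closure = {C} → lossy.

Decomposition 1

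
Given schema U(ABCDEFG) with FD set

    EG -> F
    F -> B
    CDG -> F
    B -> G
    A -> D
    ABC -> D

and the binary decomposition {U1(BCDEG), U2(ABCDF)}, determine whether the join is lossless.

No

Common attributes: U1 ∩ U2 = {BCD}.
Closure of {BCD}: B → G applies, adding G; CDG → F applies, adding F. So (BCD)⁺ = {BCDFG}.
The closure contains neither all of U1 = {BCDEG} nor all of U2 = {ABCDF}, so the common attributes are not a superkey of either fragment. The join is lossy.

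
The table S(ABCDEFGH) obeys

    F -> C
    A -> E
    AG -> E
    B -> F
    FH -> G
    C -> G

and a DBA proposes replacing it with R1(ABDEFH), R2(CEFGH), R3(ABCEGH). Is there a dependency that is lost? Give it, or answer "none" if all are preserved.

none

F → C lies within R2.
A → E lies within R1.
AG → E lies within R3.
B → F lies within R1.
FH → G lies within R2.
C → G lies within R2.
Every dependency is enforceable on the fragments, so the decomposition is dependency-preserving.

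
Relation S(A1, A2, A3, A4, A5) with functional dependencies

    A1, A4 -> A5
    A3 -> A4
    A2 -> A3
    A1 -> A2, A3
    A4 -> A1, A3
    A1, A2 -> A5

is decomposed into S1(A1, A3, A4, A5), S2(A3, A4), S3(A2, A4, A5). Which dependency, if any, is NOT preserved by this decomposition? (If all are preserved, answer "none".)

A1, A4 → A5 lies within S1.
A3 → A4 lies within S1.
A2 → A3: restricted closure across fragments reaches A3.
A1 → A2, A3: restricted closure across fragments reaches A2, A3.
A4 → A1, A3 lies within S1.
A1, A2 → A5: restricted closure across fragments reaches A5.
Every dependency is enforceable on the fragments, so the decomposition is dependency-preserving.

none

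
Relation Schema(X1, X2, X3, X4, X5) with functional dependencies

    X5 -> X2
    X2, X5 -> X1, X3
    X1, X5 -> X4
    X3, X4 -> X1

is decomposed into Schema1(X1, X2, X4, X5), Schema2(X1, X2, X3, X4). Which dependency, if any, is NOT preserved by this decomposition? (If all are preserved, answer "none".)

Check X2, X5 → X1, X3: no single fragment contains all of {X1, X2, X3, X5}, and the restricted closure of {X2, X5} across the fragments never reaches {X1, X3}.
X5 → X2 is preserved.
X1, X5 → X4 is preserved.
X3, X4 → X1 is preserved.

X2, X5 -> X1, X3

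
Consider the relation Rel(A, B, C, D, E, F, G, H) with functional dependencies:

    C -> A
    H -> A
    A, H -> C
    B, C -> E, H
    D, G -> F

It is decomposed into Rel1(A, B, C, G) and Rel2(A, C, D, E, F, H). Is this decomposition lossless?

No

Common attributes: Rel1 ∩ Rel2 = {A, C}.
No dependency enlarges {A, C}, so (A, C)⁺ = {A, C}.
The closure contains neither all of Rel1 = {A, B, C, G} nor all of Rel2 = {A, C, D, E, F, H}, so the common attributes are not a superkey of either fragment. The join is lossy.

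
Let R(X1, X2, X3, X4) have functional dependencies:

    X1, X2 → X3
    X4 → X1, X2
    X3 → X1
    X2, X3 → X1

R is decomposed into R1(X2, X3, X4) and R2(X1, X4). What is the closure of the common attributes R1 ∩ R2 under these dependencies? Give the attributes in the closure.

X1, X2, X3, X4

R1 ∩ R2 = {X4}.
X4 → X1, X2 applies, adding X1, X2
X1, X2 → X3 applies, adding X3
Closure: {X1, X2, X3, X4}.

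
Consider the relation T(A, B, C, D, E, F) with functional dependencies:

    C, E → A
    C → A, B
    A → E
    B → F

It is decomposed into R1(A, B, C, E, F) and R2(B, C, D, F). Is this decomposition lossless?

Common attributes: R1 ∩ R2 = {B, C, F}.
Closure of {B, C, F}: C → A, B applies, adding A; A → E applies, adding E. So (B, C, F)⁺ = {A, B, C, E, F}.
This closure contains every attribute of R1, so R1 ∩ R2 → R1. The join is lossless.

Yes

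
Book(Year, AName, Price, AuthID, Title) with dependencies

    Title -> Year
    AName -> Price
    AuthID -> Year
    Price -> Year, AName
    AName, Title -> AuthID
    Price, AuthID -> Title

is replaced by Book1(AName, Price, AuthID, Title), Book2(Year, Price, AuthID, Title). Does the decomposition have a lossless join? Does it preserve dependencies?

lossless and dependency-preserving

Lossless test: (Price, AuthID, Title)⁺ = {Year, AName, Price, AuthID, Title}, which contains all of one fragment — lossless.
Dependency preservation: Price → Year, AName is not contained in any single fragment, but the restricted closure of its left-hand side across the fragments still reaches the right-hand side; the remaining FDs each lie inside some fragment. All dependencies are preserved.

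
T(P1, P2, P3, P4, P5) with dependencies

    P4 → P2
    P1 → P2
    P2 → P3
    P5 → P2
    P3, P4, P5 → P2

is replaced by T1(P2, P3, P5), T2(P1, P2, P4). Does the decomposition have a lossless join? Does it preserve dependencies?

Lossless test: (P2)⁺ = {P2, P3}, which is a superkey of neither fragment — lossy.
Dependency preservation: P3, P4, P5 → P2 is not contained in any single fragment, but the restricted closure of its left-hand side across the fragments still reaches the right-hand side; the remaining FDs each lie inside some fragment. All dependencies are preserved.

lossy but dependency-preserving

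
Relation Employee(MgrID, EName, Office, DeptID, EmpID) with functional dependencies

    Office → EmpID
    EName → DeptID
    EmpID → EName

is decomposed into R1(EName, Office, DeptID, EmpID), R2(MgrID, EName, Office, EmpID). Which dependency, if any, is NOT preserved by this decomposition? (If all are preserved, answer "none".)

Office → EmpID lies within R1.
EName → DeptID lies within R1.
EmpID → EName lies within R1.
Every dependency is enforceable on the fragments, so the decomposition is dependency-preserving.

none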